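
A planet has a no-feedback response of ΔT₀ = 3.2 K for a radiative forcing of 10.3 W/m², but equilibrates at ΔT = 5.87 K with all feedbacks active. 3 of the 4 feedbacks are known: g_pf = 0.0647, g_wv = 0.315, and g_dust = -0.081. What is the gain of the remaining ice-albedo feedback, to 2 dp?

0.16

Amplification A = ΔT/ΔT₀ = 5.87/3.2 = 1.834.
Total gain g = 1 − 1/A = 1 − 1/1.834 = 0.4547.
Known gains sum to 0.0647 + 0.315 − 0.081 = 0.2987.
g_ice = 0.4547 − 0.2987 = 0.16.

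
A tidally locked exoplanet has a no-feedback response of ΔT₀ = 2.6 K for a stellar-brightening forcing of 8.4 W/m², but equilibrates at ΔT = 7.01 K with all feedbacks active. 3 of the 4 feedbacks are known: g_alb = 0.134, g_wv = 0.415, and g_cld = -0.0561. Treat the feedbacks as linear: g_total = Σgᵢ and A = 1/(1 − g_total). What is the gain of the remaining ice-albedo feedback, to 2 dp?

0.14

Amplification A = ΔT/ΔT₀ = 7.01/2.6 = 2.696.
Total gain g = 1 − 1/A = 1 − 1/2.696 = 0.6291.
Known gains sum to 0.134 + 0.415 − 0.0561 = 0.4929.
g_ice = 0.6291 − 0.4929 = 0.14.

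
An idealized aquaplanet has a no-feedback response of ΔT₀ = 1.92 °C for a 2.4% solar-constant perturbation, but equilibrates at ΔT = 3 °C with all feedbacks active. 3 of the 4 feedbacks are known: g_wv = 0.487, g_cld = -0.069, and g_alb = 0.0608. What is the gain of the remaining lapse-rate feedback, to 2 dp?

Amplification A = ΔT/ΔT₀ = 3/1.92 = 1.562.
Total gain g = 1 − 1/A = 1 − 1/1.562 = 0.3598.
Known gains sum to 0.487 − 0.069 + 0.0608 = 0.4788.
g_lr = 0.3598 − 0.4788 = -0.12.

-0.12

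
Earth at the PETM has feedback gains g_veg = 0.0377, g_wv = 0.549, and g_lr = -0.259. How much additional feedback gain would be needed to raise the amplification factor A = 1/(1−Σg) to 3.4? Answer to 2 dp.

0.38

Current total gain = 0.3277.
Target gain for A = 3.4: g* = 1 − 1/3.4 = 0.7059.
Additional gain needed = 0.7059 − 0.3277 = 0.38.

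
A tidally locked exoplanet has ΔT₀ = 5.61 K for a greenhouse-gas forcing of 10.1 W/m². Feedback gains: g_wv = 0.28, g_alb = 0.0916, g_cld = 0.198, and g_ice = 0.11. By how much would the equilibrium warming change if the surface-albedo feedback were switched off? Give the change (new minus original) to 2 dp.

Original: g = 0.6796, ΔT = 5.61/(1−0.6796) = 17.5094 K.
Without surface-albedo: g' = 0.588, ΔT' = 5.61/(1−0.588) = 13.6165 K.
Change = 13.6165 − 17.5094 = -3.89 K.

-3.89 K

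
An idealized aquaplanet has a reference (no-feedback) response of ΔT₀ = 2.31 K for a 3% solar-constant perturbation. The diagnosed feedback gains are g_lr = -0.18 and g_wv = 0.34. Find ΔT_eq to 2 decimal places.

Total gain g = -0.18 + 0.34 = 0.16.
Amplification A = 1/(1 − 0.16) = 1.19.
ΔT = 2.31 × 1.19 = 2.75 K.

2.75 K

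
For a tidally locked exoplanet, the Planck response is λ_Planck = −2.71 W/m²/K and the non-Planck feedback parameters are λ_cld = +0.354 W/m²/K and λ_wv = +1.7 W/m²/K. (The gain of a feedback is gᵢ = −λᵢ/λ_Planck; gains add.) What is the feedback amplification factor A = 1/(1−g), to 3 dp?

Convert to gains: g_cld = 0.354/2.71 = 0.1306; g_wv = 1.7/2.71 = 0.6273.
Total gain g = 0.7579.
A = 1/(1 − 0.7579) = 4.131.

4.131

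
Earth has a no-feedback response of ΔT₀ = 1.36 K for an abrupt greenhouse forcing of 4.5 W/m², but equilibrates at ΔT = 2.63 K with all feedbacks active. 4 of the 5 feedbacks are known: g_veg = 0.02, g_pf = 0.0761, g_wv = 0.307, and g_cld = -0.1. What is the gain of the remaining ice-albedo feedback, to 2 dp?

0.18

Amplification A = ΔT/ΔT₀ = 2.63/1.36 = 1.934.
Total gain g = 1 − 1/A = 1 − 1/1.934 = 0.4829.
Known gains sum to 0.02 + 0.0761 + 0.307 − 0.1 = 0.3031.
g_ice = 0.4829 − 0.3031 = 0.18.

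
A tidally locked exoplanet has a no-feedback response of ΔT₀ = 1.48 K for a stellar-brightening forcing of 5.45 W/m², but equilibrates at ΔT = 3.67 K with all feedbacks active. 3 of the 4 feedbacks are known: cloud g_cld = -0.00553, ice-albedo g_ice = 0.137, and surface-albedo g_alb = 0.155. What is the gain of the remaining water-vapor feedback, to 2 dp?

Amplification A = ΔT/ΔT₀ = 3.67/1.48 = 2.48.
Total gain g = 1 − 1/A = 1 − 1/2.48 = 0.5968.
Known gains sum to -0.00553 + 0.137 + 0.155 = 0.28647.
g_wv = 0.5968 − 0.28647 = 0.31.

0.31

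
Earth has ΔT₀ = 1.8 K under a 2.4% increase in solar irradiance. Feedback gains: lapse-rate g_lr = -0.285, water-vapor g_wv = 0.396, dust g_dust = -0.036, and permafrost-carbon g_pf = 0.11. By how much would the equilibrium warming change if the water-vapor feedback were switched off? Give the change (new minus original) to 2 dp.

Original: g = 0.185, ΔT = 1.8/(1−0.185) = 2.2086 K.
Without water-vapor: g' = -0.211, ΔT' = 1.8/(1+0.211) = 1.4864 K.
Change = 1.4864 − 2.2086 = -0.72 K.

-0.72 K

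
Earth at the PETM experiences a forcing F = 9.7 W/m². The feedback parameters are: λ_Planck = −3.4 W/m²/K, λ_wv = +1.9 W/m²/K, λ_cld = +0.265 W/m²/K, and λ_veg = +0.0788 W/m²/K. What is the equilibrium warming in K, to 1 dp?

8.4 K

Net feedback parameter λ = (−3.4) + (+1.9) + (+0.265) + (+0.0788) = -1.1562 W/m²/K.
ΔT = −F/λ = −9.7/(-1.1562) = 8.4 K.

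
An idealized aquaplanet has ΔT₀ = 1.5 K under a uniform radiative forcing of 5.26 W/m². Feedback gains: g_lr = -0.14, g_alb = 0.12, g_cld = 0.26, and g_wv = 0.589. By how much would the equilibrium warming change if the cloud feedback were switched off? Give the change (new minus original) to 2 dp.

-5.29 K

Original: g = 0.829, ΔT = 1.5/(1−0.829) = 8.7719 K.
Without cloud: g' = 0.569, ΔT' = 1.5/(1−0.569) = 3.4803 K.
Change = 3.4803 − 8.7719 = -5.29 K.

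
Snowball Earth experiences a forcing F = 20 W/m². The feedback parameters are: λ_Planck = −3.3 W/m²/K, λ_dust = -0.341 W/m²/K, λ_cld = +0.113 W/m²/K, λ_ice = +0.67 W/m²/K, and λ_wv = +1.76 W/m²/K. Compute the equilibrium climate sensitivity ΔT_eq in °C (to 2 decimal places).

Net feedback parameter λ = (−3.3) + (-0.341) + (+0.113) + (+0.67) + (+1.76) = -1.098 W/m²/K.
ΔT = −F/λ = −20/(-1.098) = 18.21 °C.

18.21 °C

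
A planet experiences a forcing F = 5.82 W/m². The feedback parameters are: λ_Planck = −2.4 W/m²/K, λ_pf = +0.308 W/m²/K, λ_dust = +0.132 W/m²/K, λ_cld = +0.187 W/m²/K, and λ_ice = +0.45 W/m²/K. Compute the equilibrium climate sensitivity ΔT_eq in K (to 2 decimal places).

Net feedback parameter λ = (−2.4) + (+0.308) + (+0.132) + (+0.187) + (+0.45) = -1.323 W/m²/K.
ΔT = −F/λ = −5.82/(-1.323) = 4.40 K.

4.40 K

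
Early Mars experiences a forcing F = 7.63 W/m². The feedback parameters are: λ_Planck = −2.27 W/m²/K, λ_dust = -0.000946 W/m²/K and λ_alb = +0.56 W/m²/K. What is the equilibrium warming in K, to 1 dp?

Net feedback parameter λ = (−2.27) + (-0.000946) + (+0.56) = -1.710946 W/m²/K.
ΔT = −F/λ = −7.63/(-1.710946) = 4.5 K.

4.5 K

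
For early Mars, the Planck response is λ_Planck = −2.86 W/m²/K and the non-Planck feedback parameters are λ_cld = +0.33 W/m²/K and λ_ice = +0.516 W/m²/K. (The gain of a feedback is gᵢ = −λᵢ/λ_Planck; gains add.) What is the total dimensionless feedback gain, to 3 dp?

0.296

Convert to gains: g_cld = 0.33/2.86 = 0.1154; g_ice = 0.516/2.86 = 0.1804.
Total gain g = 0.2958.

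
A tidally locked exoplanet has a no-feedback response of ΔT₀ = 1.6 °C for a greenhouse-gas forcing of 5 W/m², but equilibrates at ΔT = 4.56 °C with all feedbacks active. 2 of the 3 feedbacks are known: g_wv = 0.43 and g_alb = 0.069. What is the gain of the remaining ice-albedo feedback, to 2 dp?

0.15

Amplification A = ΔT/ΔT₀ = 4.56/1.6 = 2.85.
Total gain g = 1 − 1/A = 1 − 1/2.85 = 0.6491.
Known gains sum to 0.43 + 0.069 = 0.499.
g_ice = 0.6491 − 0.499 = 0.15.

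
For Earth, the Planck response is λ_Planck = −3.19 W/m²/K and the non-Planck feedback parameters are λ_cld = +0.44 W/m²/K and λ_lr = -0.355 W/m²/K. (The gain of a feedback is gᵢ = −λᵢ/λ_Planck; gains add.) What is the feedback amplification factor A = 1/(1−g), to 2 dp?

1.03

Convert to gains: g_cld = 0.44/3.19 = 0.1379; g_lr = -0.355/3.19 = -0.1113.
Total gain g = 0.0266.
A = 1/(1 − 0.0266) = 1.03.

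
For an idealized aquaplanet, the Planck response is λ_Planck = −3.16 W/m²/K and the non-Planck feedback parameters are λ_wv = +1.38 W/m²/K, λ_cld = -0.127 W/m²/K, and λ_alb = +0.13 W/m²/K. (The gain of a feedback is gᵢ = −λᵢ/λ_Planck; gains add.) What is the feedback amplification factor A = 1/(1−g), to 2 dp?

Convert to gains: g_wv = 1.38/3.16 = 0.4367; g_cld = -0.127/3.16 = -0.04019; g_alb = 0.13/3.16 = 0.04114.
Total gain g = 0.43765.
A = 1/(1 − 0.43765) = 1.78.

1.78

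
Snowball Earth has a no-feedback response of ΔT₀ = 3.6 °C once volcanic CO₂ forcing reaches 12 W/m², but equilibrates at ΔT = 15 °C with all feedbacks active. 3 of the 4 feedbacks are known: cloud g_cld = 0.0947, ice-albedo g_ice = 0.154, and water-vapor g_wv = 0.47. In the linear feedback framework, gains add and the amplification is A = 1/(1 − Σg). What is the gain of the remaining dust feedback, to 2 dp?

0.04

Amplification A = ΔT/ΔT₀ = 15/3.6 = 4.167.
Total gain g = 1 − 1/A = 1 − 1/4.167 = 0.76.
Known gains sum to 0.0947 + 0.154 + 0.47 = 0.7187.
g_dust = 0.76 − 0.7187 = 0.04.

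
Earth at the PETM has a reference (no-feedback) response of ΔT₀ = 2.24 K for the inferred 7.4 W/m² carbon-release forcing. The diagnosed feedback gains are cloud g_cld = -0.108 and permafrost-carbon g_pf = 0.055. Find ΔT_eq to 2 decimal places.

2.13 K

Total gain g = -0.108 + 0.055 = -0.053.
Amplification A = 1/(1 + 0.053) = 0.9497.
ΔT = 2.24 × 0.9497 = 2.13 K.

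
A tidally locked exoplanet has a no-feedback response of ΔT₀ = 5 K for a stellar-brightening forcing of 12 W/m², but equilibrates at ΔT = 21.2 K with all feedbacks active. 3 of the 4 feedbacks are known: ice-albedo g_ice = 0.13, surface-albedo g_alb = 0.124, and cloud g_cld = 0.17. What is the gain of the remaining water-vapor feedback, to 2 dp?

0.34

Amplification A = ΔT/ΔT₀ = 21.2/5 = 4.24.
Total gain g = 1 − 1/A = 1 − 1/4.24 = 0.7642.
Known gains sum to 0.13 + 0.124 + 0.17 = 0.424.
g_wv = 0.7642 − 0.424 = 0.34.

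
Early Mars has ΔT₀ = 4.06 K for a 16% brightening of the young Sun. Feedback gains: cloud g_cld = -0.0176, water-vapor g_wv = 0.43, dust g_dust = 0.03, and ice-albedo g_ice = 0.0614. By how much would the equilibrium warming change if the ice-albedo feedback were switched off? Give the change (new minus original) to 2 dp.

-0.90 K

Original: g = 0.5038, ΔT = 4.06/(1−0.5038) = 8.1822 K.
Without ice-albedo: g' = 0.4424, ΔT' = 4.06/(1−0.4424) = 7.2812 K.
Change = 7.2812 − 8.1822 = -0.90 K.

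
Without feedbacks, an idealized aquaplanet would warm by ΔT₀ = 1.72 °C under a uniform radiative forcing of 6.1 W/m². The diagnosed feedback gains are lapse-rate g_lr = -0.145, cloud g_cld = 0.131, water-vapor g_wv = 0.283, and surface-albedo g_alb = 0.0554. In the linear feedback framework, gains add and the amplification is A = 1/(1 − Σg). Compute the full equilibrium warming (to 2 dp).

2.55 °C

Total gain g = -0.145 + 0.131 + 0.283 + 0.0554 = 0.3244.
Amplification A = 1/(1 − 0.3244) = 1.48.
ΔT = 1.72 × 1.48 = 2.55 °C.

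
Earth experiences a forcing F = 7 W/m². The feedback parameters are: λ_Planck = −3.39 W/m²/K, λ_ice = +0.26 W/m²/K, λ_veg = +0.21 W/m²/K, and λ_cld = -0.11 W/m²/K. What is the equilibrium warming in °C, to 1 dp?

2.3 °C

Net feedback parameter λ = (−3.39) + (+0.26) + (+0.21) + (-0.11) = -3.03 W/m²/K.
ΔT = −F/λ = −7/(-3.03) = 2.3 °C.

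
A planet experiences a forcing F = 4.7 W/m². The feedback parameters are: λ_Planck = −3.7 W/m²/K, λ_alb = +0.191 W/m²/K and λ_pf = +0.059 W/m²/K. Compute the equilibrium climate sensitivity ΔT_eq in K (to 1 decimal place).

1.4 K

Net feedback parameter λ = (−3.7) + (+0.191) + (+0.059) = -3.45 W/m²/K.
ΔT = −F/λ = −4.7/(-3.45) = 1.4 K.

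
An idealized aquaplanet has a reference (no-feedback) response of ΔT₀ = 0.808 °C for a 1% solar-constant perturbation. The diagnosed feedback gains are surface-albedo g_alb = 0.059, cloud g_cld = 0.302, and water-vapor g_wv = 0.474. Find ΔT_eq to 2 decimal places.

Total gain g = 0.059 + 0.302 + 0.474 = 0.835.
Amplification A = 1/(1 − 0.835) = 6.061.
ΔT = 0.808 × 6.061 = 4.90 °C.

4.90 °C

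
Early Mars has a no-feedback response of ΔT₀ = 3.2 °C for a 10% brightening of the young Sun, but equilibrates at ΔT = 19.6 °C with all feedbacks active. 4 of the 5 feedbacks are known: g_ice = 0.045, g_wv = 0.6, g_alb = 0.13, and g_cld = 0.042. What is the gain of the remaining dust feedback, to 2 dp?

Amplification A = ΔT/ΔT₀ = 19.6/3.2 = 6.125.
Total gain g = 1 − 1/A = 1 − 1/6.125 = 0.8367.
Known gains sum to 0.045 + 0.6 + 0.13 + 0.042 = 0.817.
g_dust = 0.8367 − 0.817 = 0.02.

0.02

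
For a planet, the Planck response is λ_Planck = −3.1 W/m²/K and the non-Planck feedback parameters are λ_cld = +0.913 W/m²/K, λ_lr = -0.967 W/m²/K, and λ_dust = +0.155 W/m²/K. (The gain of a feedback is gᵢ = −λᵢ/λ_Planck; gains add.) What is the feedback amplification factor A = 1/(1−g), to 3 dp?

1.034

Convert to gains: g_cld = 0.913/3.1 = 0.2945; g_lr = -0.967/3.1 = -0.3119; g_dust = 0.155/3.1 = 0.05.
Total gain g = 0.0326.
A = 1/(1 − 0.0326) = 1.034.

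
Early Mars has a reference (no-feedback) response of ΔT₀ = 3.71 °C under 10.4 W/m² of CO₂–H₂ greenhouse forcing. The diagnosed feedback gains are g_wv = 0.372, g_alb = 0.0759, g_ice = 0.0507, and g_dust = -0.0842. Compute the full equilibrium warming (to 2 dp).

6.34 °C

Total gain g = 0.372 + 0.0759 + 0.0507 − 0.0842 = 0.4144.
Amplification A = 1/(1 − 0.4144) = 1.708.
ΔT = 3.71 × 1.708 = 6.34 °C.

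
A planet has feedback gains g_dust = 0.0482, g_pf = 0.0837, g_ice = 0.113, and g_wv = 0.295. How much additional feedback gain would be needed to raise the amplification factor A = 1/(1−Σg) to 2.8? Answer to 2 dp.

Current total gain = 0.5399.
Target gain for A = 2.8: g* = 1 − 1/2.8 = 0.6429.
Additional gain needed = 0.6429 − 0.5399 = 0.10.

0.10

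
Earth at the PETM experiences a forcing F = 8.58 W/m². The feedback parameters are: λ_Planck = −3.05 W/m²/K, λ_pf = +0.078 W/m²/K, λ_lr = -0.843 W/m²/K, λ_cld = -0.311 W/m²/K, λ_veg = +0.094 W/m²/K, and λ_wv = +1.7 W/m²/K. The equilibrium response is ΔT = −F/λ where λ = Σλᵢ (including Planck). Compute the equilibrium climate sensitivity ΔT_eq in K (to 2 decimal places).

Net feedback parameter λ = (−3.05) + (+0.078) + (-0.843) + (-0.311) + (+0.094) + (+1.7) = -2.332 W/m²/K.
ΔT = −F/λ = −8.58/(-2.332) = 3.68 K.

3.68 K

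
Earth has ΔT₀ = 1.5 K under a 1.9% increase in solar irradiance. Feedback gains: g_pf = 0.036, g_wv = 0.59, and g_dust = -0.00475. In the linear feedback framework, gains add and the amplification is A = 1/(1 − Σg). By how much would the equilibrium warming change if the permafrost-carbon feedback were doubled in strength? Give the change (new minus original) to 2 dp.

Original: g = 0.62125, ΔT = 1.5/(1−0.62125) = 3.9604 K.
With doubled permafrost-carbon: g' = 0.65725, ΔT' = 1.5/(1−0.65725) = 4.3764 K.
Change = 4.3764 − 3.9604 = 0.42 K.

0.42 K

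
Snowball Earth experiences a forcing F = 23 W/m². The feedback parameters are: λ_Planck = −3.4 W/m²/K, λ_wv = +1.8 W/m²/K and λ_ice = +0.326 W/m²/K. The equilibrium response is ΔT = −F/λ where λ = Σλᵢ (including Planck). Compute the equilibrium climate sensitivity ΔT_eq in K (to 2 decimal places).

18.05 K

Net feedback parameter λ = (−3.4) + (+1.8) + (+0.326) = -1.274 W/m²/K.
ΔT = −F/λ = −23/(-1.274) = 18.05 K.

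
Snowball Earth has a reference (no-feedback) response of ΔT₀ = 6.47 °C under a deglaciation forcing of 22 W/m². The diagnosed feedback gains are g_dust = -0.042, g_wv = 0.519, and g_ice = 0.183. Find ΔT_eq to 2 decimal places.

19.03 °C

Total gain g = -0.042 + 0.519 + 0.183 = 0.66.
Amplification A = 1/(1 − 0.66) = 2.941.
ΔT = 6.47 × 2.941 = 19.03 °C.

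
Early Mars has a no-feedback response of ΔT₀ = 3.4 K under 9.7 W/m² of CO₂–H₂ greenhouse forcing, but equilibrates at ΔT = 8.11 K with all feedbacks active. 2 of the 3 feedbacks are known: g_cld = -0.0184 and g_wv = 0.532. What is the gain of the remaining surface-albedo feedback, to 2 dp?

0.07

Amplification A = ΔT/ΔT₀ = 8.11/3.4 = 2.385.
Total gain g = 1 − 1/A = 1 − 1/2.385 = 0.5807.
Known gains sum to -0.0184 + 0.532 = 0.5136.
g_alb = 0.5807 − 0.5136 = 0.07.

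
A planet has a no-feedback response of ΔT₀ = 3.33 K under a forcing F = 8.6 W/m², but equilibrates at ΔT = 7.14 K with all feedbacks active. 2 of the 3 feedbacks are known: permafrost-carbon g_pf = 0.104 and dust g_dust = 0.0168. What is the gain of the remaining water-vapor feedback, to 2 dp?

Amplification A = ΔT/ΔT₀ = 7.14/3.33 = 2.144.
Total gain g = 1 − 1/A = 1 − 1/2.144 = 0.5336.
Known gains sum to 0.104 + 0.0168 = 0.1208.
g_wv = 0.5336 − 0.1208 = 0.41.

0.41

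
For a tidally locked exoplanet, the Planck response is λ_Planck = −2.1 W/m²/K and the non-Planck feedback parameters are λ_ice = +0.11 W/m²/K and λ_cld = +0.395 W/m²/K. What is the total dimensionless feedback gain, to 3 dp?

Convert to gains: g_ice = 0.11/2.1 = 0.05238; g_cld = 0.395/2.1 = 0.1881.
Total gain g = 0.24048.

0.240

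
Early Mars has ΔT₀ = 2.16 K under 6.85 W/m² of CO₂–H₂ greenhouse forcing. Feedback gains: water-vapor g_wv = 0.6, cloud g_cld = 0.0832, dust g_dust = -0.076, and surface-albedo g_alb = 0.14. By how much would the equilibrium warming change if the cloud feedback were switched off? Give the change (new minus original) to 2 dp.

Original: g = 0.7472, ΔT = 2.16/(1−0.7472) = 8.5443 K.
Without cloud: g' = 0.664, ΔT' = 2.16/(1−0.664) = 6.4286 K.
Change = 6.4286 − 8.5443 = -2.12 K.

-2.12 K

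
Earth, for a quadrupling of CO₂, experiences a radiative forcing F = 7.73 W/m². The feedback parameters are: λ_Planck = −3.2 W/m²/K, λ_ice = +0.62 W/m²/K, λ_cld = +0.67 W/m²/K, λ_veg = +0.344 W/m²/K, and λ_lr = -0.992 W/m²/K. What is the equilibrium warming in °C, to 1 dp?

3.0 °C

Net feedback parameter λ = (−3.2) + (+0.62) + (+0.67) + (+0.344) + (-0.992) = -2.558 W/m²/K.
ΔT = −F/λ = −7.73/(-2.558) = 3.0 °C.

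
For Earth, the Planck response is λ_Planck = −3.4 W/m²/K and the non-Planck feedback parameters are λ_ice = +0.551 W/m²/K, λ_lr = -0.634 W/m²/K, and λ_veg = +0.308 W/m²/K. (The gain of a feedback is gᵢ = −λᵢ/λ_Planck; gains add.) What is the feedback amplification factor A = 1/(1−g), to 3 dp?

Convert to gains: g_ice = 0.551/3.4 = 0.1621; g_lr = -0.634/3.4 = -0.1865; g_veg = 0.308/3.4 = 0.09059.
Total gain g = 0.06619.
A = 1/(1 − 0.06619) = 1.071.

1.071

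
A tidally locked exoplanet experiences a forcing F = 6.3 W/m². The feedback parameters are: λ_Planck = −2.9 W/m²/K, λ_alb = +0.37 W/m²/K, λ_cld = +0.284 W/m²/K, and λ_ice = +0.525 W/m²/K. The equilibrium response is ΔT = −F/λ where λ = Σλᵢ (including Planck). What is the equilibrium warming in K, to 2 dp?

Net feedback parameter λ = (−2.9) + (+0.37) + (+0.284) + (+0.525) = -1.721 W/m²/K.
ΔT = −F/λ = −6.3/(-1.721) = 3.66 K.

3.66 K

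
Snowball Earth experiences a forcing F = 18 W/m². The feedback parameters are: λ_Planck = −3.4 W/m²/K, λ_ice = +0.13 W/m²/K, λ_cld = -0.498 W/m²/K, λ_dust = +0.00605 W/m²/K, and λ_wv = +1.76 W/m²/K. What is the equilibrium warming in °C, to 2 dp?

Net feedback parameter λ = (−3.4) + (+0.13) + (-0.498) + (+0.00605) + (+1.76) = -2.00195 W/m²/K.
ΔT = −F/λ = −18/(-2.00195) = 8.99 °C.

8.99 °C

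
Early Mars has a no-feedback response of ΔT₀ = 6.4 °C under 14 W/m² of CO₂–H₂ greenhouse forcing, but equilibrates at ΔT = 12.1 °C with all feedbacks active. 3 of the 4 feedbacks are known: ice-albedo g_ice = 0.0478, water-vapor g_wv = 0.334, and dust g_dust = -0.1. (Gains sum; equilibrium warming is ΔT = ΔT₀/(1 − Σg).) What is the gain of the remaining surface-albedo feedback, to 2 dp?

Amplification A = ΔT/ΔT₀ = 12.1/6.4 = 1.891.
Total gain g = 1 − 1/A = 1 − 1/1.891 = 0.4712.
Known gains sum to 0.0478 + 0.334 − 0.1 = 0.2818.
g_alb = 0.4712 − 0.2818 = 0.19.

0.19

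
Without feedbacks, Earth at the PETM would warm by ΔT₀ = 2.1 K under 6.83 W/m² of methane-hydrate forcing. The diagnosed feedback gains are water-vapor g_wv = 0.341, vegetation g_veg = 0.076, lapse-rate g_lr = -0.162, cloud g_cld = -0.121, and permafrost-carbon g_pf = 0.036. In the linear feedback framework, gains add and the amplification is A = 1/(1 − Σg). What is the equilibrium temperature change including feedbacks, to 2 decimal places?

2.53 K

Total gain g = 0.341 + 0.076 − 0.162 − 0.121 + 0.036 = 0.17.
Amplification A = 1/(1 − 0.17) = 1.205.
ΔT = 2.1 × 1.205 = 2.53 K.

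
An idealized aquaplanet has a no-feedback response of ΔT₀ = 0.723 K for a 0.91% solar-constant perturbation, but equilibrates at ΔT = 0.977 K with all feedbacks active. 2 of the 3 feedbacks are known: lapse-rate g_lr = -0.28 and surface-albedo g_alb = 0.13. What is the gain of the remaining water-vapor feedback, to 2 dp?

0.41

Amplification A = ΔT/ΔT₀ = 0.977/0.723 = 1.351.
Total gain g = 1 − 1/A = 1 − 1/1.351 = 0.2598.
Known gains sum to -0.28 + 0.13 = -0.15.
g_wv = 0.2598 + 0.15 = 0.41.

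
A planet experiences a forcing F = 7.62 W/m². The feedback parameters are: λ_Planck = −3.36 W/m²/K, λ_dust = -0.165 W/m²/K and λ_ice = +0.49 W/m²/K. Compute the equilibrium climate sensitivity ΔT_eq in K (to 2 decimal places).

Net feedback parameter λ = (−3.36) + (-0.165) + (+0.49) = -3.035 W/m²/K.
ΔT = −F/λ = −7.62/(-3.035) = 2.51 K.

2.51 K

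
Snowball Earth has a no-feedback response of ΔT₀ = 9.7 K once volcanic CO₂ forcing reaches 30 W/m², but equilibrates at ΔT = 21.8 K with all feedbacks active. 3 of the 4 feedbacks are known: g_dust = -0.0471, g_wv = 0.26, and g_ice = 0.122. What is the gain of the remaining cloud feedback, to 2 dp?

0.22

Amplification A = ΔT/ΔT₀ = 21.8/9.7 = 2.247.
Total gain g = 1 − 1/A = 1 − 1/2.247 = 0.555.
Known gains sum to -0.0471 + 0.26 + 0.122 = 0.3349.
g_cld = 0.555 − 0.3349 = 0.22.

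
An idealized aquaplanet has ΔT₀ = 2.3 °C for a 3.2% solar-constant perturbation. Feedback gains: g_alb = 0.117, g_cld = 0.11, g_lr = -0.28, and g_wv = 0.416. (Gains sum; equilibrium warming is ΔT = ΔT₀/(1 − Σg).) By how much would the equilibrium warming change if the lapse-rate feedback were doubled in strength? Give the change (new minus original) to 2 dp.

-1.10 °C

Original: g = 0.363, ΔT = 2.3/(1−0.363) = 3.6107 °C.
With doubled lapse-rate: g' = 0.083, ΔT' = 2.3/(1−0.083) = 2.5082 °C.
Change = 2.5082 − 3.6107 = -1.10 °C.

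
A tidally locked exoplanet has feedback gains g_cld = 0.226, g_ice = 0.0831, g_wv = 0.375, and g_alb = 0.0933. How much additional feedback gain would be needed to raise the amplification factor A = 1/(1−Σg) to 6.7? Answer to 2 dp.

0.07

Current total gain = 0.7774.
Target gain for A = 6.7: g* = 1 − 1/6.7 = 0.8507.
Additional gain needed = 0.8507 − 0.7774 = 0.07.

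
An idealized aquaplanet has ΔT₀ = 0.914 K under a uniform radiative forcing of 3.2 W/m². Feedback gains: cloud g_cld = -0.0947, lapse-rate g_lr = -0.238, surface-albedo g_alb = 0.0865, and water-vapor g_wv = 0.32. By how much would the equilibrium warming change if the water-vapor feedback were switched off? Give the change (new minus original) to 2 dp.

-0.25 K

Original: g = 0.0738, ΔT = 0.914/(1−0.0738) = 0.9868 K.
Without water-vapor: g' = -0.2462, ΔT' = 0.914/(1+0.2462) = 0.7334 K.
Change = 0.7334 − 0.9868 = -0.25 K.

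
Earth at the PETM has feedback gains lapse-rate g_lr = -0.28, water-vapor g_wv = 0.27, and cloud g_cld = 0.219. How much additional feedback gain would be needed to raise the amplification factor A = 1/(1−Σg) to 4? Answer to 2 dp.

0.54

Current total gain = 0.209.
Target gain for A = 4: g* = 1 − 1/4 = 0.75.
Additional gain needed = 0.75 − 0.209 = 0.54.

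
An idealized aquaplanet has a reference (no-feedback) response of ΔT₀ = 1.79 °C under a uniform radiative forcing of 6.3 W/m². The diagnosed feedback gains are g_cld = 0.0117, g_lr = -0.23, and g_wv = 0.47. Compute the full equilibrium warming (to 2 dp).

Total gain g = 0.0117 − 0.23 + 0.47 = 0.2517.
Amplification A = 1/(1 − 0.2517) = 1.336.
ΔT = 1.79 × 1.336 = 2.39 °C.

2.39 °C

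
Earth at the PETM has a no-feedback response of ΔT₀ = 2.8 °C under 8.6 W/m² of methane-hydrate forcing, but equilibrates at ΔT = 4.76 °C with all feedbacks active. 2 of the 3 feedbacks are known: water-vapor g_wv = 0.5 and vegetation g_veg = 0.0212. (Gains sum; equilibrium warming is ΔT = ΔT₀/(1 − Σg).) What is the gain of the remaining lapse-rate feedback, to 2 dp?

Amplification A = ΔT/ΔT₀ = 4.76/2.8 = 1.7.
Total gain g = 1 − 1/A = 1 − 1/1.7 = 0.4118.
Known gains sum to 0.5 + 0.0212 = 0.5212.
g_lr = 0.4118 − 0.5212 = -0.11.

-0.11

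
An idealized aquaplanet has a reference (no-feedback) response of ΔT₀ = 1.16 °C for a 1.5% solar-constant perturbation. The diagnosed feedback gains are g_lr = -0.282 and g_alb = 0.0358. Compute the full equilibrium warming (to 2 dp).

Total gain g = -0.282 + 0.0358 = -0.2462.
Amplification A = 1/(1 + 0.2462) = 0.8024.
ΔT = 1.16 × 0.8024 = 0.93 °C.

0.93 °C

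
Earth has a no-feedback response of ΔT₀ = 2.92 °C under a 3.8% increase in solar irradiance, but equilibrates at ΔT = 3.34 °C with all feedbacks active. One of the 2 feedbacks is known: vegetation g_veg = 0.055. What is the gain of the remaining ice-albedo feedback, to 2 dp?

0.07

Amplification A = ΔT/ΔT₀ = 3.34/2.92 = 1.144.
Total gain g = 1 − 1/A = 1 − 1/1.144 = 0.1259.
The known gain is 0.055.
g_ice = 0.1259 − 0.055 = 0.07.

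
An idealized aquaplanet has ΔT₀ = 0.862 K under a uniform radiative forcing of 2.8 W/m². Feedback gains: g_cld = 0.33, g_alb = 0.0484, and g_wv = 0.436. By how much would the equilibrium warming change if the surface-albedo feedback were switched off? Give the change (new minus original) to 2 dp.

-0.96 K

Original: g = 0.8144, ΔT = 0.862/(1−0.8144) = 4.6444 K.
Without surface-albedo: g' = 0.766, ΔT' = 0.862/(1−0.766) = 3.6838 K.
Change = 3.6838 − 4.6444 = -0.96 K.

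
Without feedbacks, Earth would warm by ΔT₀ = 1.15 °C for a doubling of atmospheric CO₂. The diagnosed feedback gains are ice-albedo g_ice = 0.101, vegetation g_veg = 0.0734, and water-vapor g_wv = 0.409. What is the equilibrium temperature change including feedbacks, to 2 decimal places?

Total gain g = 0.101 + 0.0734 + 0.409 = 0.5834.
Amplification A = 1/(1 − 0.5834) = 2.4.
ΔT = 1.15 × 2.4 = 2.76 °C.

2.76 °C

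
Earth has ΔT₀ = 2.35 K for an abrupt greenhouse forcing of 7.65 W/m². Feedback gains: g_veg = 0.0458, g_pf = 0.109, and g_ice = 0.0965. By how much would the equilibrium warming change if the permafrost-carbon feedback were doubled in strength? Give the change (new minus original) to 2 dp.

0.53 K

Original: g = 0.2513, ΔT = 2.35/(1−0.2513) = 3.1388 K.
With doubled permafrost-carbon: g' = 0.3603, ΔT' = 2.35/(1−0.3603) = 3.6736 K.
Change = 3.6736 − 3.1388 = 0.53 K.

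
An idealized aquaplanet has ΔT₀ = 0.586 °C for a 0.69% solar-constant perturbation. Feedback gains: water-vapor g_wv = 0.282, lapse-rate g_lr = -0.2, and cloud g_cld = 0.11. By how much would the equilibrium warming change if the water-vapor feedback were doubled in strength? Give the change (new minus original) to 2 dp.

Original: g = 0.192, ΔT = 0.586/(1−0.192) = 0.7252 °C.
With doubled water-vapor: g' = 0.474, ΔT' = 0.586/(1−0.474) = 1.1141 °C.
Change = 1.1141 − 0.7252 = 0.39 °C.

0.39 °C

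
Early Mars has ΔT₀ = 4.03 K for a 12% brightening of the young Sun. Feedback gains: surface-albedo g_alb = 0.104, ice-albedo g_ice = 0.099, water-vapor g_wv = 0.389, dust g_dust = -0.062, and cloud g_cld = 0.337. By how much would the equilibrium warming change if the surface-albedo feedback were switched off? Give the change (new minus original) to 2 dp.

-13.30 K

Original: g = 0.867, ΔT = 4.03/(1−0.867) = 30.3008 K.
Without surface-albedo: g' = 0.763, ΔT' = 4.03/(1−0.763) = 17.0042 K.
Change = 17.0042 − 30.3008 = -13.30 K.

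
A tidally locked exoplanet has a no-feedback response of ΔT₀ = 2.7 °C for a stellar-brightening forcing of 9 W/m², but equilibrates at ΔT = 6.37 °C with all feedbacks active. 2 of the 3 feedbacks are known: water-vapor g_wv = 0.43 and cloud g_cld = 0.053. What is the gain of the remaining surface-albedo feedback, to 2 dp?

0.09

Amplification A = ΔT/ΔT₀ = 6.37/2.7 = 2.359.
Total gain g = 1 − 1/A = 1 − 1/2.359 = 0.5761.
Known gains sum to 0.43 + 0.053 = 0.483.
g_alb = 0.5761 − 0.483 = 0.09.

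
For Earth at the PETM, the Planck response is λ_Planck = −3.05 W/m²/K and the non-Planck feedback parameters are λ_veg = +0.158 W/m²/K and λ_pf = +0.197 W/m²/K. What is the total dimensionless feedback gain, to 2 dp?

Convert to gains: g_veg = 0.158/3.05 = 0.0518; g_pf = 0.197/3.05 = 0.06459.
Total gain g = 0.11639.

0.12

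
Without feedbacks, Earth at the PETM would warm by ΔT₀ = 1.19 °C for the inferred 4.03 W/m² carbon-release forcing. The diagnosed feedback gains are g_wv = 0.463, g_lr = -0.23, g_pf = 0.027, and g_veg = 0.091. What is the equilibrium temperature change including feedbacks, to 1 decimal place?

Total gain g = 0.463 − 0.23 + 0.027 + 0.091 = 0.351.
Amplification A = 1/(1 − 0.351) = 1.541.
ΔT = 1.19 × 1.541 = 1.8 °C.

1.8 °C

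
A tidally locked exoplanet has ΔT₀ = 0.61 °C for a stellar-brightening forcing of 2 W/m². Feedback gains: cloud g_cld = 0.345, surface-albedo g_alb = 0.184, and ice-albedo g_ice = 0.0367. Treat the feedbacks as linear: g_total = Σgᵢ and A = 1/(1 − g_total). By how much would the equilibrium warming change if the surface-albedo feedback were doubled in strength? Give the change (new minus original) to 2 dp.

1.03 °C

Original: g = 0.5657, ΔT = 0.61/(1−0.5657) = 1.4046 °C.
With doubled surface-albedo: g' = 0.7497, ΔT' = 0.61/(1−0.7497) = 2.4371 °C.
Change = 2.4371 − 1.4046 = 1.03 °C.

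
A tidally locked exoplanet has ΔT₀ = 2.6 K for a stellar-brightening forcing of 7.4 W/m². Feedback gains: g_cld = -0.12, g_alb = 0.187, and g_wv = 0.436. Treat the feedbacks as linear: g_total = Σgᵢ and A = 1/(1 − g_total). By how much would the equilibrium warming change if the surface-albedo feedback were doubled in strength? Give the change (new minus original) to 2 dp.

Original: g = 0.503, ΔT = 2.6/(1−0.503) = 5.2314 K.
With doubled surface-albedo: g' = 0.69, ΔT' = 2.6/(1−0.69) = 8.3871 K.
Change = 8.3871 − 5.2314 = 3.16 K.

3.16 K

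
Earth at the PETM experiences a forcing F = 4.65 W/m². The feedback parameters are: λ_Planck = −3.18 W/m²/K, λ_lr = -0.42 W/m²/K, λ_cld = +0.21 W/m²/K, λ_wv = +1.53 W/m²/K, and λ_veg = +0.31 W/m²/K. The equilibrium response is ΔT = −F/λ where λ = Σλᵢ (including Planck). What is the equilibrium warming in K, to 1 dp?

Net feedback parameter λ = (−3.18) + (-0.42) + (+0.21) + (+1.53) + (+0.31) = -1.55 W/m²/K.
ΔT = −F/λ = −4.65/(-1.55) = 3.0 K.

3.0 K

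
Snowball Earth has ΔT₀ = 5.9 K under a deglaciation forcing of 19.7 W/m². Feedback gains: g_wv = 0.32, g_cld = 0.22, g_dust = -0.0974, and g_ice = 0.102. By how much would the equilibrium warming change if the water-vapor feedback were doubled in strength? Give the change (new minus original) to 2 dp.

Original: g = 0.5446, ΔT = 5.9/(1−0.5446) = 12.9556 K.
With doubled water-vapor: g' = 0.8646, ΔT' = 5.9/(1−0.8646) = 43.5746 K.
Change = 43.5746 − 12.9556 = 30.62 K.

30.62 K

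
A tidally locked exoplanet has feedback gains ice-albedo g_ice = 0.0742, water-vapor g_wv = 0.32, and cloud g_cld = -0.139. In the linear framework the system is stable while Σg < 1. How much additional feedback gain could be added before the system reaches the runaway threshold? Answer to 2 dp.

Current total gain = 0.0742 + 0.32 − 0.139 = 0.2552.
Margin to runaway = 1 − 0.2552 = 0.74.

0.74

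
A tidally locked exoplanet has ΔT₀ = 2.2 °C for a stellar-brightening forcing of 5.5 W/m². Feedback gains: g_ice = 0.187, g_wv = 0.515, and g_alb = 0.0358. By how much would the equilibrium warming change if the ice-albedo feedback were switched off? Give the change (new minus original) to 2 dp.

Original: g = 0.7378, ΔT = 2.2/(1−0.7378) = 8.3905 °C.
Without ice-albedo: g' = 0.5508, ΔT' = 2.2/(1−0.5508) = 4.8976 °C.
Change = 4.8976 − 8.3905 = -3.49 °C.

-3.49 °C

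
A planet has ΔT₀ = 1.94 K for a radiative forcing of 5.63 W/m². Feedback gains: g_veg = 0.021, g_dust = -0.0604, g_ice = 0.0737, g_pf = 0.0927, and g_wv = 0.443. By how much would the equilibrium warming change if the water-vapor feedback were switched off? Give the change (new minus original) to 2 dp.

Original: g = 0.57, ΔT = 1.94/(1−0.57) = 4.5116 K.
Without water-vapor: g' = 0.127, ΔT' = 1.94/(1−0.127) = 2.2222 K.
Change = 2.2222 − 4.5116 = -2.29 K.

-2.29 K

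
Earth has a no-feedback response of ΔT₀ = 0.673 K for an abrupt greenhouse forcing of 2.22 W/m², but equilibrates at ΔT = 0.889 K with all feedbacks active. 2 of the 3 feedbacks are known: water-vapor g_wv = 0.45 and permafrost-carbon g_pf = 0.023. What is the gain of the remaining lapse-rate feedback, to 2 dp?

-0.23

Amplification A = ΔT/ΔT₀ = 0.889/0.673 = 1.321.
Total gain g = 1 − 1/A = 1 − 1/1.321 = 0.243.
Known gains sum to 0.45 + 0.023 = 0.473.
g_lr = 0.243 − 0.473 = -0.23.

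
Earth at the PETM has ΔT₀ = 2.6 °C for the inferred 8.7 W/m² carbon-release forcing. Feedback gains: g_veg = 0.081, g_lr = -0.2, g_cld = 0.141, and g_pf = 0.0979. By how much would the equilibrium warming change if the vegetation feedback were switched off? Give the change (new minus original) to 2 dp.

-0.25 °C

Original: g = 0.1199, ΔT = 2.6/(1−0.1199) = 2.9542 °C.
Without vegetation: g' = 0.0389, ΔT' = 2.6/(1−0.0389) = 2.7052 °C.
Change = 2.7052 − 2.9542 = -0.25 °C.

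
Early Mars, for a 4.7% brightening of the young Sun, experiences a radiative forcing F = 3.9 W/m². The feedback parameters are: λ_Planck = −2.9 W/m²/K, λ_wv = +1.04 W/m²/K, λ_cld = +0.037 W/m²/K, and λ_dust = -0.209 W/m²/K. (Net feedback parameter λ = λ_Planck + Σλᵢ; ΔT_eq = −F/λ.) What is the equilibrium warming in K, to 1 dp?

1.9 K

Net feedback parameter λ = (−2.9) + (+1.04) + (+0.037) + (-0.209) = -2.032 W/m²/K.
ΔT = −F/λ = −3.9/(-2.032) = 1.9 K.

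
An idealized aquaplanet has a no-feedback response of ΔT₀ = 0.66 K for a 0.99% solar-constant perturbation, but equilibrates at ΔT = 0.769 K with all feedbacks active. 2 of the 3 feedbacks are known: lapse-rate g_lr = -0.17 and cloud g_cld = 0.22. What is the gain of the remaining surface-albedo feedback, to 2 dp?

0.09

Amplification A = ΔT/ΔT₀ = 0.769/0.66 = 1.165.
Total gain g = 1 − 1/A = 1 − 1/1.165 = 0.1416.
Known gains sum to -0.17 + 0.22 = 0.05.
g_alb = 0.1416 − 0.05 = 0.09.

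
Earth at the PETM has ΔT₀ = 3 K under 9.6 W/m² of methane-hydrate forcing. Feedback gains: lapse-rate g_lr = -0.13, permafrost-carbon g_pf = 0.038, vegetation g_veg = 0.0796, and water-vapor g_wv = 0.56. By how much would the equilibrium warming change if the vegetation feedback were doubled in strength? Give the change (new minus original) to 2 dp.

1.42 K

Original: g = 0.5476, ΔT = 3/(1−0.5476) = 6.6313 K.
With doubled vegetation: g' = 0.6272, ΔT' = 3/(1−0.6272) = 8.0472 K.
Change = 8.0472 − 6.6313 = 1.42 K.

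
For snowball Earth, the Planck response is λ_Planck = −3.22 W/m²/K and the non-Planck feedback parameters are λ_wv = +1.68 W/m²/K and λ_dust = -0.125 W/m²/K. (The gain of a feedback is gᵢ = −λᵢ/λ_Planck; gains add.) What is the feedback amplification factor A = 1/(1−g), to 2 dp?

1.93

Convert to gains: g_wv = 1.68/3.22 = 0.5217; g_dust = -0.125/3.22 = -0.03882.
Total gain g = 0.48288.
A = 1/(1 − 0.48288) = 1.93.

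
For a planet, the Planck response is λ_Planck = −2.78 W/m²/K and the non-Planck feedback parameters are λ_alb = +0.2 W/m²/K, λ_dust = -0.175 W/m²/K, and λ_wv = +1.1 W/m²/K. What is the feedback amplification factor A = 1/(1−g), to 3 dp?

1.680

Convert to gains: g_alb = 0.2/2.78 = 0.07194; g_dust = -0.175/2.78 = -0.06295; g_wv = 1.1/2.78 = 0.3957.
Total gain g = 0.40469.
A = 1/(1 − 0.40469) = 1.680.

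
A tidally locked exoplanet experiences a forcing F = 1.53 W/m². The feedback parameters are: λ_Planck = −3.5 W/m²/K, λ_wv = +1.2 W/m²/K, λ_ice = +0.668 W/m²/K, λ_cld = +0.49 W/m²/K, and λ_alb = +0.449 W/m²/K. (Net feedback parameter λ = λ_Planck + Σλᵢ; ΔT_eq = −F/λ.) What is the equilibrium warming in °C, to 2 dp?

2.21 °C

Net feedback parameter λ = (−3.5) + (+1.2) + (+0.668) + (+0.49) + (+0.449) = -0.693 W/m²/K.
ΔT = −F/λ = −1.53/(-0.693) = 2.21 °C.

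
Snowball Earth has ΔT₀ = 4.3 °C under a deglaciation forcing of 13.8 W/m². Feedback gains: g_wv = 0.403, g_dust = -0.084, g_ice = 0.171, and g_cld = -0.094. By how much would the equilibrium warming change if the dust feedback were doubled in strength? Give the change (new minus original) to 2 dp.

-0.87 °C

Original: g = 0.396, ΔT = 4.3/(1−0.396) = 7.1192 °C.
With doubled dust: g' = 0.312, ΔT' = 4.3/(1−0.312) = 6.2500 °C.
Change = 6.2500 − 7.1192 = -0.87 °C.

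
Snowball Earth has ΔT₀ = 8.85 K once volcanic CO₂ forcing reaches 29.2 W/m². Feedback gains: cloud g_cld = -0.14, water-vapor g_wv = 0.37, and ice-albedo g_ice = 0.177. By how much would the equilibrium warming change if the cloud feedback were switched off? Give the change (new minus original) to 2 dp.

4.61 K

Original: g = 0.407, ΔT = 8.85/(1−0.407) = 14.9241 K.
Without cloud: g' = 0.547, ΔT' = 8.85/(1−0.547) = 19.5364 K.
Change = 19.5364 − 14.9241 = 4.61 K.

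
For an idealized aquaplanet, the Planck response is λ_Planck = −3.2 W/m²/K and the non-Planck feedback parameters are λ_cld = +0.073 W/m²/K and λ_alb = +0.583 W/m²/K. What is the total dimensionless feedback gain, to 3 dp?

0.205

Convert to gains: g_cld = 0.073/3.2 = 0.02281; g_alb = 0.583/3.2 = 0.1822.
Total gain g = 0.20501.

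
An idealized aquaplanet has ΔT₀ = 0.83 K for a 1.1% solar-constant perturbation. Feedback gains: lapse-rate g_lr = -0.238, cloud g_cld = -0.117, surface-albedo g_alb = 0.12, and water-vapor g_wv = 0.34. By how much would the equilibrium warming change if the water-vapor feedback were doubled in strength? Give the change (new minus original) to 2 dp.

Original: g = 0.105, ΔT = 0.83/(1−0.105) = 0.9274 K.
With doubled water-vapor: g' = 0.445, ΔT' = 0.83/(1−0.445) = 1.4955 K.
Change = 1.4955 − 0.9274 = 0.57 K.

0.57 K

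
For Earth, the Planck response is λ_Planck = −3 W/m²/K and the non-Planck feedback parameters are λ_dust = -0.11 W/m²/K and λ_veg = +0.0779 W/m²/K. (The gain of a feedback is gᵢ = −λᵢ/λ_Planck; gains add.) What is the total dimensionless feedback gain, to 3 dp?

Convert to gains: g_dust = -0.11/3 = -0.03667; g_veg = 0.0779/3 = 0.02597.
Total gain g = -0.0107.

-0.011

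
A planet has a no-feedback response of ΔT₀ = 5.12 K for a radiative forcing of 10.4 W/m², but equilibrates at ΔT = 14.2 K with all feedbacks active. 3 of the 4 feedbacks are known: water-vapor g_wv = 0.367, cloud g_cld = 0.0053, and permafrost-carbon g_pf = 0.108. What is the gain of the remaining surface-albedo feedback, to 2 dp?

Amplification A = ΔT/ΔT₀ = 14.2/5.12 = 2.773.
Total gain g = 1 − 1/A = 1 − 1/2.773 = 0.6394.
Known gains sum to 0.367 + 0.0053 + 0.108 = 0.4803.
g_alb = 0.6394 − 0.4803 = 0.16.

0.16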